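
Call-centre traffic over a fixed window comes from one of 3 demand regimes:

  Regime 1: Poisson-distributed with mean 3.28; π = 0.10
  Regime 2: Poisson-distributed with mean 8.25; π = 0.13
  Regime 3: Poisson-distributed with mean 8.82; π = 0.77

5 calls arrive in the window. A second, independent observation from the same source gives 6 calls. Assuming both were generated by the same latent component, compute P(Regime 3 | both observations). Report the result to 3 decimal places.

0.708

Apply Bayes' rule: the posterior for each component is proportional to its prior times its likelihood at x.
Since both observations come from the same component, the likelihood for component k is f_k(x₁)·f_k(x₂).
  f_1 = [e^(−3.28)·3.28^5/5! = 0.119043] × [0.0650766] = 0.00774688
  f_2 = [e^(−8.25)·8.25^5/5! = 0.0832068] × [0.114409] = 0.00951964
  f_3 = [e^(−8.82)·8.82^5/5! = 0.065718] × [0.0966055] = 0.00634872
Multiply by the mixture weights:
  P(Z=1)·f_1 = 0.10 × 0.00774688 = 0.000774688
  P(Z=2)·f_2 = 0.13 × 0.00951964 = 0.00123755
  P(Z=3)·f_3 = 0.77 × 0.00634872 = 0.00488851
Sum: 0.000774688 + 0.00123755 + 0.00488851 = 0.00690075
P(Regime 3 | x) = 0.00488851 / 0.00690075 ≈ 0.708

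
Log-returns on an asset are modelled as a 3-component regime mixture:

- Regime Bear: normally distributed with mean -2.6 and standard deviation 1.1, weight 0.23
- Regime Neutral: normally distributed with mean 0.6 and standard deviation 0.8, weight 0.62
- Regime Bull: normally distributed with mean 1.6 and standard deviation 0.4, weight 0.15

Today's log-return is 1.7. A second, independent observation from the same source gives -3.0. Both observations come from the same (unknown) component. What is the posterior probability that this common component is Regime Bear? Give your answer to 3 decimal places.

Apply Bayes' rule: the posterior for each component is proportional to its prior times its likelihood at x.
Since both observations come from the same component, the likelihood for component k is f_k(x₁)·f_k(x₂).
  p_Bear = [(1/(1.1·√(2π)))·exp(−(1.7−-2.6)²/(2·1.1²)) = 0.362675·exp(-7.64050) = 0.000174298] × [0.339472] = 5.91692e-05
  p_Neutral = [(1/(0.8·√(2π)))·exp(−(1.7−0.6)²/(2·0.8²)) = 0.498678·exp(-0.94531) = 0.193765] × [1.99797e-05] = 3.87137e-06
  p_Bull = [(1/(0.4·√(2π)))·exp(−(1.7−1.6)²/(2·0.4²)) = 0.997356·exp(-0.03125) = 0.96667] × [1.91041e-29] = 1.84674e-29
Weight by the priors:
  π_Bear·p_Bear = 0.23 × 5.91692e-05 = 1.36089e-05
  π_Neutral·p_Neutral = 0.62 × 3.87137e-06 = 2.40025e-06
  π_Bull·p_Bull = 0.15 × 1.84674e-29 = 2.77011e-30
Sum: 1.36089e-05 + 2.40025e-06 + 2.77011e-30 = 1.60092e-05
So the posterior for Regime Bear is 1.36089e-05 / 1.60092e-05 ≈ 0.850.

0.850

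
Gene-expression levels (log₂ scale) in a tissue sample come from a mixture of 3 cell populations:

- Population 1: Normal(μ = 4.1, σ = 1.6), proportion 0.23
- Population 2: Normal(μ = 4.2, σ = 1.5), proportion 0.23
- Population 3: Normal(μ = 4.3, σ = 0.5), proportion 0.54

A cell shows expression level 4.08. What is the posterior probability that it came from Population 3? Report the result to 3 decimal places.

0.768

Apply Bayes' rule: the posterior for each component is proportional to its prior times its likelihood at x.
Normal densities:
  p_1 = (1/(1.6·√(2π)))·exp(−(4.08−4.1)²/(2·1.6²)) = 0.249339·exp(-0.00008) = 0.249319
  p_2 = (1/(1.5·√(2π)))·exp(−(4.08−4.2)²/(2·1.5²)) = 0.265962·exp(-0.00320) = 0.265112
  p_3 = (1/(0.5·√(2π)))·exp(−(4.08−4.3)²/(2·0.5²)) = 0.797885·exp(-0.09680) = 0.72427
Multiply by the mixture weights:
  π_1·p_1 = 0.23 × 0.249319 = 0.0573435
  π_2·p_2 = 0.23 × 0.265112 = 0.0609757
  π_3·p_3 = 0.54 × 0.72427 = 0.391106
Normaliser: 0.0573435 + 0.0609757 + 0.391106 = 0.509425
So the posterior for Population 3 is 0.391106 / 0.509425 ≈ 0.768.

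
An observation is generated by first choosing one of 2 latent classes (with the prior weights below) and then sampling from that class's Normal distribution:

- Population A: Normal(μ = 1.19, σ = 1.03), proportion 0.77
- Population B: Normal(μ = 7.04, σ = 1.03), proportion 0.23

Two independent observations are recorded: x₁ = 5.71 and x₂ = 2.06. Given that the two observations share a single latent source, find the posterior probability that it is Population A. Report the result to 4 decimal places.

0.9769

Apply Bayes' rule: the posterior for each component is proportional to its prior times its likelihood at x.
Since both observations come from the same component, the likelihood for component k is f_k(x₁)·f_k(x₂).
  p_A = [(1/(1.03·√(2π)))·exp(−(5.71−1.19)²/(2·1.03²)) = 0.387323·exp(-9.62881) = 2.5488e-05] × [0.271112] = 6.9101e-06
  p_B = [(1/(1.03·√(2π)))·exp(−(5.71−7.04)²/(2·1.03²)) = 0.387323·exp(-0.83368) = 0.168272] × [3.24994e-06] = 5.46872e-07
Prior × likelihood for each component:
  π_A·p_A = 0.77 × 6.9101e-06 = 5.32078e-06
  π_B·p_B = 0.23 × 5.46872e-07 = 1.25781e-07
Evidence: 5.32078e-06 + 1.25781e-07 = 5.44656e-06
Responsibility of Population A: 5.32078e-06 / 5.44656e-06 ≈ 0.9769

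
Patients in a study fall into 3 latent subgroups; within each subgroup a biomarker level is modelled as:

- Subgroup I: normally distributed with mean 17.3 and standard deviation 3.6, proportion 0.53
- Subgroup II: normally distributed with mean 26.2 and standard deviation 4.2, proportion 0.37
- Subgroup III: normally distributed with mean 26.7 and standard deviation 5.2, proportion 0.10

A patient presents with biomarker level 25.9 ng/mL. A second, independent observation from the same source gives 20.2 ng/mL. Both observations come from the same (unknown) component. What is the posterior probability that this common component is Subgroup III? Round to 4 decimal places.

The responsibility of component k is P(Z=k) f_k(x) divided by Σ_j P(Z=j) f_j(x).
Since both observations come from the same component, the likelihood for component k is f_k(x₁)·f_k(x₂).
  L_I = [0.00638843] × [0.0801118] = 0.000511788
  L_II = [0.0947443] × [0.0342376] = 0.00324381
  L_III = [0.0758171] × [0.0351248] = 0.00266306
Multiply by the mixture weights:
  P(Z=I)·L_I = 0.53 × 0.000511788 = 0.000271248
  P(Z=II)·L_II = 0.37 × 0.00324381 = 0.00120021
  P(Z=III)·L_III = 0.10 × 0.00266306 = 0.000266306
Normaliser: 0.000271248 + 0.00120021 + 0.000266306 = 0.00173777
So the posterior for Subgroup III is 0.000266306 / 0.00173777 ≈ 0.1532.

0.1532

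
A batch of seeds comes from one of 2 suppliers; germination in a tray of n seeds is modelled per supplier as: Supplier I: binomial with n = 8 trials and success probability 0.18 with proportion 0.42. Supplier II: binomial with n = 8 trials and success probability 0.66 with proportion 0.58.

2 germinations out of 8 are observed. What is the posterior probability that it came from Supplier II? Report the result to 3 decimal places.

The responsibility of component k is π_k f_k(x) divided by Σ_j π_j f_j(x).
Component likelihoods at x = 2 germinations out of 8:
  p_I = C(8,2)·0.18^2·0.82^6 = 28·0.0324·0.304007 = 0.275795
  p_II = C(8,2)·0.66^2·0.34^6 = 28·0.4356·0.0015448 = 0.0188417
Weight by the priors:
  π_I·p_I = 0.42 × 0.275795 = 0.115834
  π_II·p_II = 0.58 × 0.0188417 = 0.0109282
Sum: 0.115834 + 0.0109282 = 0.126762
P(Supplier II | 2 germinations out of 8) = 0.0109282 / 0.126762 ≈ 0.086

0.086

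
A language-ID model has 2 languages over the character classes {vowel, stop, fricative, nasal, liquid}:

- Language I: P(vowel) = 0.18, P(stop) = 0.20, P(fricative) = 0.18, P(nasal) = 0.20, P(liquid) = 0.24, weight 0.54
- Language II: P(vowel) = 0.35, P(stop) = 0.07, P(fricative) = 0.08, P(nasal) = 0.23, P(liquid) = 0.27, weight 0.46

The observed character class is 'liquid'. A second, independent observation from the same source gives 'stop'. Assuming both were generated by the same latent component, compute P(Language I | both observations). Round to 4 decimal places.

0.7488

The responsibility of component k is w_k f_k(x) divided by Σ_j w_j f_j(x).
Since both observations come from the same component, the likelihood for component k is f_k(x₁)·f_k(x₂).
  L_I = [P(liquid | comp) = 0.24] × [0.2] = 0.048
  L_II = [P(liquid | comp) = 0.27] × [0.07] = 0.0189
Multiply by the mixture weights:
  w_I·L_I = 0.54 × 0.048 = 0.02592
  w_II·L_II = 0.46 × 0.0189 = 0.008694
Evidence: 0.02592 + 0.008694 = 0.034614
Responsibility of Language I: 0.02592 / 0.034614 ≈ 0.7488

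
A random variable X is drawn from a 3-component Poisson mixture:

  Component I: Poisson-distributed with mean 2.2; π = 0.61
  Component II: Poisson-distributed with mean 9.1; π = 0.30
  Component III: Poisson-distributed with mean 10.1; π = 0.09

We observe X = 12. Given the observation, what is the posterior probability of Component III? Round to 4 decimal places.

By Bayes' theorem, P(k | x) = w_k f_k(x) / Σ_j w_j f_j(x).
Evaluate each component's likelihood at the observed value:
  f_I = e^(−2.2)·2.2^12/12! = 2.97363e-06
  f_II = e^(−9.1)·9.1^12/12! = 0.0751761
  f_III = e^(−10.1)·10.1^12/12! = 0.0966374
Unnormalised posteriors:
  w_I·f_I = 0.61 × 2.97363e-06 = 1.81392e-06
  w_II·f_II = 0.30 × 0.0751761 = 0.0225528
  w_III·f_III = 0.09 × 0.0966374 = 0.00869737
Normaliser: 1.81392e-06 + 0.0225528 + 0.00869737 = 0.031252
So the posterior for Component III is 0.00869737 / 0.031252 ≈ 0.2783.

0.2783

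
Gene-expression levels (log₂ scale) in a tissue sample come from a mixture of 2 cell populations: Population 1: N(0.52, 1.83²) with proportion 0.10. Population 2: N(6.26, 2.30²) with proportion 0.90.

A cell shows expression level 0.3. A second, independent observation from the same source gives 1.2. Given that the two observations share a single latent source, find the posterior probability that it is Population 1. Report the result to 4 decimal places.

Posterior ∝ prior × likelihood, so P(k | x) ∝ w_k f_k(x); normalise over all components.
Since both observations come from the same component, the likelihood for component k is f_k(x₁)·f_k(x₂).
  p_1 = [0.216432] × [0.203459] = 0.0440349
  p_2 = [0.00604045] × [0.0154237] = 9.31663e-05
Weight by the priors:
  w_1·p_1 = 0.10 × 0.0440349 = 0.00440349
  w_2·p_2 = 0.90 × 9.31663e-05 = 8.38497e-05
Normaliser: 0.00440349 + 8.38497e-05 = 0.00448734
P(Population 1 | x₁,x₂) = 0.00440349 / 0.00448734 ≈ 0.9813

0.9813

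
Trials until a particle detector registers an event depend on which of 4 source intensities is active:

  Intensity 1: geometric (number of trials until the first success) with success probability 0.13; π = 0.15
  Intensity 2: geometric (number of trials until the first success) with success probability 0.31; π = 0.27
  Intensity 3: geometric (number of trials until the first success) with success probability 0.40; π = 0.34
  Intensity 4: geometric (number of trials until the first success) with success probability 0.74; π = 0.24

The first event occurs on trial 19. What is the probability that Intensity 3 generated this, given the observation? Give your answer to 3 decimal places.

By Bayes' theorem, P(k | x) = w_k f_k(x) / Σ_j w_j f_j(x).
Evaluate each component's likelihood at the observed value:
  L_1 = 0.13·(1−0.13)^18 = 0.13·0.0815355 = 0.0105996
  L_2 = 0.31·(1−0.31)^18 = 0.31·0.00125685 = 0.000389624
  L_3 = 0.40·(1−0.40)^18 = 0.40·0.00010156 = 4.0624e-05
  L_4 = 0.74·(1−0.74)^18 = 0.74·2.94795e-11 = 2.18148e-11
Weight by the priors:
  w_1·L_1 = 0.15 × 0.0105996 = 0.00158994
  w_2·L_2 = 0.27 × 0.000389624 = 0.000105198
  w_3·L_3 = 0.34 × 4.0624e-05 = 1.38122e-05
  w_4·L_4 = 0.24 × 2.18148e-11 = 5.23556e-12
Denominator: 0.00158994 + 0.000105198 + 1.38122e-05 + 5.23556e-12 = 0.00170895
P(Intensity 3 | the observation) ≈ 0.008

0.008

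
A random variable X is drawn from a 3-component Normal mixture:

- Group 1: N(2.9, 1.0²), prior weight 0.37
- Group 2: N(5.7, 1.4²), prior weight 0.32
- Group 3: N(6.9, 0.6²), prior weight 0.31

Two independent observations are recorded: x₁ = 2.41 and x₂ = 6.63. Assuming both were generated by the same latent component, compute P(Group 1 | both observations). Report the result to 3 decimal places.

0.036

By Bayes' theorem, P(k | x) = π_k f_k(x) / Σ_j π_j f_j(x).
Since both observations come from the same component, the likelihood for component k is f_k(x₁)·f_k(x₂).
  p_1 = [(1/(1.0·√(2π)))·exp(−(2.41−2.9)²/(2·1.0²)) = 0.398942·exp(-0.12005) = 0.353812] × [0.000379981] = 0.000134442
  p_2 = [(1/(1.4·√(2π)))·exp(−(2.41−5.7)²/(2·1.4²)) = 0.284959·exp(-2.76125) = 0.018013] × [0.228539] = 0.00411668
  p_3 = [(1/(0.6·√(2π)))·exp(−(2.41−6.9)²/(2·0.6²)) = 0.664904·exp(-28.00014) = 4.59677e-13] × [0.600878] = 2.7621e-13
Weight by the priors:
  π_1·p_1 = 0.37 × 0.000134442 = 4.97436e-05
  π_2·p_2 = 0.32 × 0.00411668 = 0.00131734
  π_3·p_3 = 0.31 × 2.7621e-13 = 8.56251e-14
Sum: 4.97436e-05 + 0.00131734 + 8.56251e-14 = 0.00136708
So the posterior for Group 1 is 4.97436e-05 / 0.00136708 ≈ 0.036.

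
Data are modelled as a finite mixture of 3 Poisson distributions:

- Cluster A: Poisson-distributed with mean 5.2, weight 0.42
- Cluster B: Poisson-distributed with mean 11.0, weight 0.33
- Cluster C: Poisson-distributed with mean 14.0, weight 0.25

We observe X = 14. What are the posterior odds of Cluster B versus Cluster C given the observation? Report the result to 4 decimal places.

0.9061

The posterior odds equal the prior odds times the likelihood ratio: (P(Z=i)/P(Z=j))·(f_i(x)/f_j(x)).
Poisson probabilities:
  L_A = e^(−5.2)·5.2^14/14! = 0.000668817
  L_B = e^(−11.0)·11.0^14/14! = 0.0727528
  L_C = e^(−14.0)·14.0^14/14! = 0.105989
Odds = (0.33/0.25) × (0.0727528/0.105989) = 1.32 × 0.686418 ≈ 0.9061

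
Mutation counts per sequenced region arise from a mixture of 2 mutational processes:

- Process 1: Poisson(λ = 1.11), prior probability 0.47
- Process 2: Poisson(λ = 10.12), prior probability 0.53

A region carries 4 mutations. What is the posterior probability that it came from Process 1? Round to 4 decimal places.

0.5123

P(component k | x) = π_k·f_k(x) / marginal(x), where marginal(x) = Σ_j π_j·f_j(x).
Poisson probabilities:
  p_1 = e^(−1.11)·1.11^4/4! = 0.0208456
  p_2 = e^(−10.12)·10.12^4/4! = 0.0175975
Weight by the priors:
  π_1·p_1 = 0.47 × 0.0208456 = 0.00979742
  π_2·p_2 = 0.53 × 0.0175975 = 0.00932667
Sum: 0.00979742 + 0.00932667 = 0.0191241
So the posterior for Process 1 is 0.00979742 / 0.0191241 ≈ 0.5123.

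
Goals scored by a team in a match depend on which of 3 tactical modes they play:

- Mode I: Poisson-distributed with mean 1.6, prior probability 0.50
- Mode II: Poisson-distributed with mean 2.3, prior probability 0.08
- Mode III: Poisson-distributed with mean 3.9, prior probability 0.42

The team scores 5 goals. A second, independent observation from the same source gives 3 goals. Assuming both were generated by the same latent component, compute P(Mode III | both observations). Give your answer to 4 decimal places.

0.8595

Apply Bayes' rule: the posterior for each component is proportional to its prior times its likelihood at x.
Since both observations come from the same component, the likelihood for component k is f_k(x₁)·f_k(x₂).
  f_I = [0.017642] × [0.137828] = 0.00243156
  f_II = [0.053775] × [0.203308] = 0.0109329
  f_III = [0.152193] × [0.200122] = 0.030457
Unnormalised posteriors:
  π_I·f_I = 0.50 × 0.00243156 = 0.00121578
  π_II·f_II = 0.08 × 0.0109329 = 0.000874632
  π_III·f_III = 0.42 × 0.030457 = 0.0127919
Marginal: 0.00121578 + 0.000874632 + 0.0127919 = 0.0148824
P(Mode III | x₁, x₂) ≈ 0.8595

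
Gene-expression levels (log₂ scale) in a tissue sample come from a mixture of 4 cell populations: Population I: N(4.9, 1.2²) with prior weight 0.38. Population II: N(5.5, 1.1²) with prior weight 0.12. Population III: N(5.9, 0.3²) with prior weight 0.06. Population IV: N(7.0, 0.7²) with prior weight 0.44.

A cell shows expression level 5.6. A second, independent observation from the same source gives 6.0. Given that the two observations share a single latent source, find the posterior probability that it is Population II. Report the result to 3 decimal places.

0.135

The responsibility of component k is P(Z=k) f_k(x) divided by Σ_j P(Z=j) f_j(x).
Since both observations come from the same component, the likelihood for component k is f_k(x₁)·f_k(x₂).
  L_I = [0.280439] × [0.218406] = 0.0612496
  L_II = [0.361179] × [0.327079] = 0.118134
  L_III = [0.806569] × [1.25794] = 1.01462
  L_IV = [0.07713] × [0.205426] = 0.0158445
Weight by the priors:
  P(Z=I)·L_I = 0.38 × 0.0612496 = 0.0232748
  P(Z=II)·L_II = 0.12 × 0.118134 = 0.0141761
  P(Z=III)·L_III = 0.06 × 1.01462 = 0.0608771
  P(Z=IV)·L_IV = 0.44 × 0.0158445 = 0.00697156
Marginal: 0.0232748 + 0.0141761 + 0.0608771 + 0.00697156 = 0.1053
P(Population II | x) = 0.0141761 / 0.1053 ≈ 0.135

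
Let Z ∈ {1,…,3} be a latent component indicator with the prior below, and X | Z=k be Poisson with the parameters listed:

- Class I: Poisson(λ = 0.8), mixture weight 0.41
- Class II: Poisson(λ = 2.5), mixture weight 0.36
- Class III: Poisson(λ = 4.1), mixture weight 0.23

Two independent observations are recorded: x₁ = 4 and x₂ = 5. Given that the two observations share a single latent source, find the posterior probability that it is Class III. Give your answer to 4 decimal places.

0.6906

The responsibility of component k is P(Z=k) f_k(x) divided by Σ_j P(Z=j) f_j(x).
Since both observations come from the same component, the likelihood for component k is f_k(x₁)·f_k(x₂).
  f_I = [e^(−0.8)·0.8^4/4! = 0.00766855] × [0.00122697] = 9.40906e-06
  f_II = [e^(−2.5)·2.5^4/4! = 0.133602] × [0.0668009] = 0.00892473
  f_III = [e^(−4.1)·4.1^4/4! = 0.195127] × [0.160004] = 0.031221
Weight by the priors:
  P(Z=I)·f_I = 0.41 × 9.40906e-06 = 3.85771e-06
  P(Z=II)·f_II = 0.36 × 0.00892473 = 0.0032129
  P(Z=III)·f_III = 0.23 × 0.031221 = 0.00718084
Evidence: 3.85771e-06 + 0.0032129 + 0.00718084 = 0.0103976
P(Class III | x₁,x₂) = 0.00718084 / 0.0103976 ≈ 0.6906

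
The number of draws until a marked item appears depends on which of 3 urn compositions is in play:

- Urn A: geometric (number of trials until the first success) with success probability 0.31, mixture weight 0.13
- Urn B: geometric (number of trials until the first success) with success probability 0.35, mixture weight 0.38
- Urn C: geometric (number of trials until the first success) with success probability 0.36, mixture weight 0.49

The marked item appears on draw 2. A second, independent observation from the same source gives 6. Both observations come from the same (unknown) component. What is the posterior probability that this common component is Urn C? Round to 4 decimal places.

By Bayes' theorem, P(k | x) = π_k f_k(x) / Σ_j π_j f_j(x).
Since both observations come from the same component, the likelihood for component k is f_k(x₁)·f_k(x₂).
  p_A = [0.2139] × [0.048485] = 0.0103709
  p_B = [0.2275] × [0.0406102] = 0.00923881
  p_C = [0.2304] × [0.0386547] = 0.00890604
Weight by the priors:
  π_A·p_A = 0.13 × 0.0103709 = 0.00134822
  π_B·p_B = 0.38 × 0.00923881 = 0.00351075
  π_C·p_C = 0.49 × 0.00890604 = 0.00436396
Normaliser: 0.00134822 + 0.00351075 + 0.00436396 = 0.00922293
So the posterior for Urn C is 0.00436396 / 0.00922293 ≈ 0.4732.

0.4732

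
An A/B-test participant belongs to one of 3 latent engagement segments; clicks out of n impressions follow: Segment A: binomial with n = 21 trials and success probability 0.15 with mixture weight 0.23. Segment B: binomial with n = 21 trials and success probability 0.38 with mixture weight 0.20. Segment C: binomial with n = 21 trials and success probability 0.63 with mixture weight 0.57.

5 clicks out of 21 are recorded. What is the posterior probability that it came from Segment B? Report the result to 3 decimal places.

The responsibility of component k is w_k f_k(x) divided by Σ_j w_j f_j(x).
Evaluate each component's likelihood at the observed value:
  f_A = C(21,5)·0.15^5·0.85^16 = 20349·7.59375e-05·0.0742511 = 0.114737
  f_B = C(21,5)·0.38^5·0.62^16 = 20349·0.00792352·0.000476724 = 0.0768649
  f_C = C(21,5)·0.63^5·0.37^16 = 20349·0.0992437·1.23375e-07 = 0.000249157
Unnormalised posteriors:
  w_A·f_A = 0.23 × 0.114737 = 0.0263894
  w_B·f_B = 0.20 × 0.0768649 = 0.015373
  w_C·f_C = 0.57 × 0.000249157 = 0.00014202
Evidence: 0.0263894 + 0.015373 + 0.00014202 = 0.0419044
So the posterior for Segment B is 0.015373 / 0.0419044 ≈ 0.367.

0.367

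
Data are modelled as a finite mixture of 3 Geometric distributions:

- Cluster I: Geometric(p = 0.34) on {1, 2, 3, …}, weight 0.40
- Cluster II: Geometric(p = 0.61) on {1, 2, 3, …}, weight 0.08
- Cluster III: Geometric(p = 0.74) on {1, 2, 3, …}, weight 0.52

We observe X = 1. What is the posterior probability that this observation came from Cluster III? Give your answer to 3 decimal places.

0.676

P(component k | x) = P(Z=k)·f_k(x) / marginal(x), where marginal(x) = Σ_j P(Z=j)·f_j(x).
Geometric probabilities:
  p_I = 0.34
  p_II = 0.61
  p_III = 0.74
Unnormalised posteriors:
  P(Z=I)·p_I = 0.40 × 0.34 = 0.136
  P(Z=II)·p_II = 0.08 × 0.61 = 0.0488
  P(Z=III)·p_III = 0.52 × 0.74 = 0.3848
Normaliser: 0.136 + 0.0488 + 0.3848 = 0.5696
P(Cluster III | 1) ≈ 0.676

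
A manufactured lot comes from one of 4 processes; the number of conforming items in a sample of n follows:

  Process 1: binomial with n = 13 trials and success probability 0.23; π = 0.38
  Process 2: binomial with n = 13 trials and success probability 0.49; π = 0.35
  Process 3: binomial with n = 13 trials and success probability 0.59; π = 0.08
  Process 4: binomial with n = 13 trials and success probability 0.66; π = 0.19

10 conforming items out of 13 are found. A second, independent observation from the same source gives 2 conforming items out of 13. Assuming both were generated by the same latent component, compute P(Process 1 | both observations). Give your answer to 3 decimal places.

Posterior ∝ prior × likelihood, so P(k | x) ∝ w_k f_k(x); normalise over all components.
Since both observations come from the same component, the likelihood for component k is f_k(x₁)·f_k(x₂).
  p_1 = [5.40899e-05] × [0.232781] = 1.25911e-05
  p_2 = [0.0302717] × [0.01137] = 0.000344188
  p_3 = [0.100748] × [0.00149424] = 0.000150542
  p_4 = [0.176296] × [0.000238479] = 4.20429e-05
Prior × likelihood for each component:
  w_1·p_1 = 0.38 × 1.25911e-05 = 4.78463e-06
  w_2·p_2 = 0.35 × 0.000344188 = 0.000120466
  w_3·p_3 = 0.08 × 0.000150542 = 1.20434e-05
  w_4·p_4 = 0.19 × 4.20429e-05 = 7.98815e-06
Marginal: 4.78463e-06 + 0.000120466 + 1.20434e-05 + 7.98815e-06 = 0.000145282
Responsibility of Process 1: 4.78463e-06 / 0.000145282 ≈ 0.033

0.033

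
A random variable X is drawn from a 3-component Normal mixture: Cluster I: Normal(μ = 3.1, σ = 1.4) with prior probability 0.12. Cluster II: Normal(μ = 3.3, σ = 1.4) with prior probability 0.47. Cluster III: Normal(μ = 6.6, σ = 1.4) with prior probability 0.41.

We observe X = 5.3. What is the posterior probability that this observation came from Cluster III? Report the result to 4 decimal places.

0.5659

Apply Bayes' rule: the posterior for each component is proportional to its prior times its likelihood at x.
Evaluate each component's likelihood at the observed value:
  p_I = (1/(1.4·√(2π)))·exp(−(5.3−3.1)²/(2·1.4²)) = 0.284959·exp(-1.23469) = 0.0829013
  p_II = (1/(1.4·√(2π)))·exp(−(5.3−3.3)²/(2·1.4²)) = 0.284959·exp(-1.02041) = 0.102713
  p_III = (1/(1.4·√(2π)))·exp(−(5.3−6.6)²/(2·1.4²)) = 0.284959·exp(-0.43112) = 0.18516
Unnormalised posteriors:
  P(Z=I)·p_I = 0.12 × 0.0829013 = 0.00994815
  P(Z=II)·p_II = 0.47 × 0.102713 = 0.048275
  P(Z=III)·p_III = 0.41 × 0.18516 = 0.0759157
Marginal: 0.00994815 + 0.048275 + 0.0759157 = 0.134139
P(Cluster III | x) ≈ 0.5659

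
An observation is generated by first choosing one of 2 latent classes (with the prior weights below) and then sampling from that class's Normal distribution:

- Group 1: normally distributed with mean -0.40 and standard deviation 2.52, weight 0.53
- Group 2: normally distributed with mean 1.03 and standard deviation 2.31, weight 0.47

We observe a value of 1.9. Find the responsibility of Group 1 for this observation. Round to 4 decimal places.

P(component k | x) = P(Z=k)·f_k(x) / marginal(x), where marginal(x) = Σ_j P(Z=j)·f_j(x).
Normal densities:
  L_1 = 0.104381
  L_2 = 0.160878
Prior × likelihood for each component:
  P(Z=1)·L_1 = 0.53 × 0.104381 = 0.055322
  P(Z=2)·L_2 = 0.47 × 0.160878 = 0.0756127
Sum: 0.055322 + 0.0756127 = 0.130935
So the posterior for Group 1 is 0.055322 / 0.130935 ≈ 0.4225.

0.4225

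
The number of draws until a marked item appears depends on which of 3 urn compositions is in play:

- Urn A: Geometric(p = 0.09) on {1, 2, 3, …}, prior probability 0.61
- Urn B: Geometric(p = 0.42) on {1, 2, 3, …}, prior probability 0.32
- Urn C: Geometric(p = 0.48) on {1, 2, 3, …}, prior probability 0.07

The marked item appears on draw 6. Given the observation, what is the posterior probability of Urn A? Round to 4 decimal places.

The responsibility of component k is π_k f_k(x) divided by Σ_j π_j f_j(x).
Component likelihoods at x = 6:
  f_A = 0.09·(1−0.09)^5 = 0.09·0.624032 = 0.0561629
  f_B = 0.42·(1−0.42)^5 = 0.42·0.0656357 = 0.027567
  f_C = 0.48·(1−0.48)^5 = 0.48·0.0380204 = 0.0182498
Prior × likelihood for each component:
  π_A·f_A = 0.61 × 0.0561629 = 0.0342594
  π_B·f_B = 0.32 × 0.027567 = 0.00882143
  π_C·f_C = 0.07 × 0.0182498 = 0.00127749
Marginal: 0.0342594 + 0.00882143 + 0.00127749 = 0.0443583
P(Urn A | x) = 0.0342594 / 0.0443583 ≈ 0.7723

0.7723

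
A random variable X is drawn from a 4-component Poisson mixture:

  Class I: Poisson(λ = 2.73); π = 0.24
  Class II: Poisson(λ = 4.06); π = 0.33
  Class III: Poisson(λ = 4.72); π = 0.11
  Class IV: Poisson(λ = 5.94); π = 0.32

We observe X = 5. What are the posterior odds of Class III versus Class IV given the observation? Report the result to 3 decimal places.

0.369

Posterior odds = (w_i f_i(x)) / (w_j f_j(x)); the normalising sum cancels.
Component likelihoods at x = 5:
  L_I = e^(−2.73)·2.73^5/5! = 0.0824153
  L_II = e^(−4.06)·4.06^5/5! = 0.158567
  L_III = e^(−4.72)·4.72^5/5! = 0.174044
  L_IV = e^(−5.94)·5.94^5/5! = 0.162197
0.0191448 / 0.0519029 ≈ 0.369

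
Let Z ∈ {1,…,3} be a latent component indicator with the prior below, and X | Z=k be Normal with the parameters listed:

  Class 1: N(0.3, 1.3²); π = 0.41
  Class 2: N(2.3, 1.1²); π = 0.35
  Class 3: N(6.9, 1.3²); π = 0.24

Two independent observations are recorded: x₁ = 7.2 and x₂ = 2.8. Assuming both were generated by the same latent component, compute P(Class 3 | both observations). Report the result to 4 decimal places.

P(component k | x) = w_k·f_k(x) / marginal(x), where marginal(x) = Σ_j w_j·f_j(x).
Since both observations come from the same component, the likelihood for component k is f_k(x₁)·f_k(x₂).
  f_1 = [2.34197e-07] × [0.0482956] = 1.13107e-08
  f_2 = [1.78103e-05] × [0.327079] = 5.82535e-06
  f_3 = [0.298815] × [0.00212353] = 0.000634543
Unnormalised posteriors:
  w_1·f_1 = 0.41 × 1.13107e-08 = 4.63739e-09
  w_2·f_2 = 0.35 × 5.82535e-06 = 2.03887e-06
  w_3·f_3 = 0.24 × 0.000634543 = 0.00015229
Marginal: 4.63739e-09 + 2.03887e-06 + 0.00015229 = 0.000154334
Responsibility of Class 3: 0.00015229 / 0.000154334 ≈ 0.9868

0.9868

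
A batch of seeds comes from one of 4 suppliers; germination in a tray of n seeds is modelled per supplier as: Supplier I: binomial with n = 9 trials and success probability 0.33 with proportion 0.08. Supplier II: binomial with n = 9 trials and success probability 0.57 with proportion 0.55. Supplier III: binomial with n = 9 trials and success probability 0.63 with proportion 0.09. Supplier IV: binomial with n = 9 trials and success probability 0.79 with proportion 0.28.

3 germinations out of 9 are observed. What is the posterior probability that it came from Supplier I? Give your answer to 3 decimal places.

0.267

Posterior ∝ prior × likelihood, so P(k | x) ∝ π_k f_k(x); normalise over all components.
Binomial probabilities:
  L_I = C(9,3)·0.33^3·0.67^6 = 84·0.035937·0.0904584 = 0.273067
  L_II = C(9,3)·0.57^3·0.43^6 = 84·0.185193·0.00632136 = 0.0983365
  L_III = C(9,3)·0.63^3·0.37^6 = 84·0.250047·0.00256573 = 0.0538904
  L_IV = C(9,3)·0.79^3·0.21^6 = 84·0.493039·8.57661e-05 = 0.00355203
Unnormalised posteriors:
  π_I·L_I = 0.08 × 0.273067 = 0.0218454
  π_II·L_II = 0.55 × 0.0983365 = 0.0540851
  π_III·L_III = 0.09 × 0.0538904 = 0.00485013
  π_IV·L_IV = 0.28 × 0.00355203 = 0.000994568
Normaliser: 0.0218454 + 0.0540851 + 0.00485013 + 0.000994568 = 0.0817752
Responsibility of Supplier I: 0.0218454 / 0.0817752 ≈ 0.267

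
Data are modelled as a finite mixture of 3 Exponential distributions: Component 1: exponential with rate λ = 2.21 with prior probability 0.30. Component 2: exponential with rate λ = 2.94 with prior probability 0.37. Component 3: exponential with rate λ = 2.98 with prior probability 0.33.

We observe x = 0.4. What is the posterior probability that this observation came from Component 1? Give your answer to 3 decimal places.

Posterior ∝ prior × likelihood, so P(k | x) ∝ π_k f_k(x); normalise over all components.
Evaluate each component's likelihood at the observed value:
  L_1 = 2.21·e^(−2.21·0.4) = 2.21·e^(−0.8840) = 0.913011
  L_2 = 2.94·e^(−2.94·0.4) = 2.94·e^(−1.1760) = 0.90702
  L_3 = 2.98·e^(−2.98·0.4) = 2.98·e^(−1.1920) = 0.904768
Multiply by the mixture weights:
  π_1·L_1 = 0.30 × 0.913011 = 0.273903
  π_2·L_2 = 0.37 × 0.90702 = 0.335598
  π_3·L_3 = 0.33 × 0.904768 = 0.298573
Sum: 0.273903 + 0.335598 + 0.298573 = 0.908074
P(Component 1 | data) ≈ 0.302

0.302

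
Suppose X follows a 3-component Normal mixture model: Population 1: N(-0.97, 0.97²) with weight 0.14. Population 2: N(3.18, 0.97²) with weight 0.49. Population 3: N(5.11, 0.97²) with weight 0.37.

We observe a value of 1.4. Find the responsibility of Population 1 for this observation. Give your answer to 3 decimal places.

Posterior ∝ prior × likelihood, so P(k | x) ∝ π_k f_k(x); normalise over all components.
Normal densities:
  L_1 = (1/(0.97·√(2π)))·exp(−(1.4−-0.97)²/(2·0.97²)) = 0.411281·exp(-2.98485) = 0.0207889
  L_2 = (1/(0.97·√(2π)))·exp(−(1.4−3.18)²/(2·0.97²)) = 0.411281·exp(-1.68371) = 0.0763684
  L_3 = (1/(0.97·√(2π)))·exp(−(1.4−5.11)²/(2·0.97²)) = 0.411281·exp(-7.31433) = 0.000273884
Prior × likelihood for each component:
  π_1·L_1 = 0.14 × 0.0207889 = 0.00291045
  π_2·L_2 = 0.49 × 0.0763684 = 0.0374205
  π_3·L_3 = 0.37 × 0.000273884 = 0.000101337
Denominator: 0.00291045 + 0.0374205 + 0.000101337 = 0.0404323
So the posterior for Population 1 is 0.00291045 / 0.0404323 ≈ 0.072.

0.072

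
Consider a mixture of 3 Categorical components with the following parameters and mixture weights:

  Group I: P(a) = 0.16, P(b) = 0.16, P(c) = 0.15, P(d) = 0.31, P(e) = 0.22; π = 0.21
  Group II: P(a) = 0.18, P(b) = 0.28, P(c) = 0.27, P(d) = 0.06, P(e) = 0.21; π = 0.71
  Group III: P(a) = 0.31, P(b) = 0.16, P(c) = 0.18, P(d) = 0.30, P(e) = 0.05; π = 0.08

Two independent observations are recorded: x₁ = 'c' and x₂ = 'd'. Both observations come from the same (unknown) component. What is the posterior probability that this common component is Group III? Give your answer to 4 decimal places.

Posterior ∝ prior × likelihood, so P(k | x) ∝ P(Z=k) f_k(x); normalise over all components.
Since both observations come from the same component, the likelihood for component k is f_k(x₁)·f_k(x₂).
  f_I = [P(c | comp) = 0.15] × [0.31] = 0.0465
  f_II = [P(c | comp) = 0.27] × [0.06] = 0.0162
  f_III = [P(c | comp) = 0.18] × [0.3] = 0.054
Unnormalised posteriors:
  P(Z=I)·f_I = 0.21 × 0.0465 = 0.009765
  P(Z=II)·f_II = 0.71 × 0.0162 = 0.011502
  P(Z=III)·f_III = 0.08 × 0.054 = 0.00432
Normaliser: 0.009765 + 0.011502 + 0.00432 = 0.025587
So the posterior for Group III is 0.00432 / 0.025587 ≈ 0.1688.

0.1688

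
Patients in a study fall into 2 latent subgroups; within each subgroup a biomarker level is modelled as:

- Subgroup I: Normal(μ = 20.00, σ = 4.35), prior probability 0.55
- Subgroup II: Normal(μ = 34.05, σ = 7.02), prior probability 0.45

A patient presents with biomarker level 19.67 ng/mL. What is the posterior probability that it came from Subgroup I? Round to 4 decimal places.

0.9413

P(component k | x) = π_k·f_k(x) / marginal(x), where marginal(x) = Σ_j π_j·f_j(x).
Evaluate each component's likelihood at the observed value:
  p_I = 0.0914473
  p_II = 0.00697278
Unnormalised posteriors:
  π_I·p_I = 0.55 × 0.0914473 = 0.050296
  π_II·p_II = 0.45 × 0.00697278 = 0.00313775
Denominator: 0.050296 + 0.00313775 = 0.0534338
Responsibility of Subgroup I: 0.050296 / 0.0534338 ≈ 0.9413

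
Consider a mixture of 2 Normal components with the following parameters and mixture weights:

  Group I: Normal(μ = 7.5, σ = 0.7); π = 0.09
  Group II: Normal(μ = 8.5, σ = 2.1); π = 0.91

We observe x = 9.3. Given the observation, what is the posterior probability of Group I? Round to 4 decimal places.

Apply Bayes' rule: the posterior for each component is proportional to its prior times its likelihood at x.
Normal densities:
  L_I = (1/(0.7·√(2π)))·exp(−(9.3−7.5)²/(2·0.7²)) = 0.569918·exp(-3.30612) = 0.0208921
  L_II = (1/(2.1·√(2π)))·exp(−(9.3−8.5)²/(2·2.1²)) = 0.189973·exp(-0.07256) = 0.176676
Weight by the priors:
  π_I·L_I = 0.09 × 0.0208921 = 0.00188029
  π_II·L_II = 0.91 × 0.176676 = 0.160775
Normaliser: 0.00188029 + 0.160775 = 0.162655
Responsibility of Group I: 0.00188029 / 0.162655 ≈ 0.0116

0.0116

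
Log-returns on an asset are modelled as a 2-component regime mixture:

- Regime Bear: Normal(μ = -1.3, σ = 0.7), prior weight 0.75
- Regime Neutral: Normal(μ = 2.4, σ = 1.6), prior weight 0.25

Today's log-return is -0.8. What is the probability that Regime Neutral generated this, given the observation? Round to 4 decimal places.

0.0248

Apply Bayes' rule: the posterior for each component is proportional to its prior times its likelihood at x.
Evaluate each component's likelihood at the observed value:
  L_Bear = (1/(0.7·√(2π)))·exp(−(-0.8−-1.3)²/(2·0.7²)) = 0.569918·exp(-0.25510) = 0.441593
  L_Neutral = (1/(1.6·√(2π)))·exp(−(-0.8−2.4)²/(2·1.6²)) = 0.249339·exp(-2.00000) = 0.0337444
Weight by the priors:
  π_Bear·L_Bear = 0.75 × 0.441593 = 0.331195
  π_Neutral·L_Neutral = 0.25 × 0.0337444 = 0.00843609
Marginal: 0.331195 + 0.00843609 = 0.339631
Responsibility of Regime Neutral: 0.00843609 / 0.339631 ≈ 0.0248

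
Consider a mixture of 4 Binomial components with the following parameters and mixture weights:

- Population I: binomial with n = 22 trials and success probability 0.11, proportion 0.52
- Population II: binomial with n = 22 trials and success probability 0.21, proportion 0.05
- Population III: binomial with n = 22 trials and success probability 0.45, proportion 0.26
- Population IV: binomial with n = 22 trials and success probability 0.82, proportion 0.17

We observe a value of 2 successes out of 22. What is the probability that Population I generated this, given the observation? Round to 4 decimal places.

P(component k | x) = π_k·f_k(x) / marginal(x), where marginal(x) = Σ_j π_j·f_j(x).
Evaluate each component's likelihood at the observed value:
  L_I = C(22,2)·0.11^2·0.89^20 = 231·0.0121·0.09723 = 0.271767
  L_II = C(22,2)·0.21^2·0.79^20 = 231·0.0441·0.00896483 = 0.0913256
  L_III = C(22,2)·0.45^2·0.55^20 = 231·0.2025·6.41584e-06 = 0.000300117
  L_IV = C(22,2)·0.82^2·0.18^20 = 231·0.6724·1.27482e-15 = 1.98011e-13
Unnormalised posteriors:
  π_I·L_I = 0.52 × 0.271767 = 0.141319
  π_II·L_II = 0.05 × 0.0913256 = 0.00456628
  π_III·L_III = 0.26 × 0.000300117 = 7.80305e-05
  π_IV·L_IV = 0.17 × 1.98011e-13 = 3.36619e-14
Marginal: 0.141319 + 0.00456628 + 7.80305e-05 + 3.36619e-14 = 0.145963
So the posterior for Population I is 0.141319 / 0.145963 ≈ 0.9682.

0.9682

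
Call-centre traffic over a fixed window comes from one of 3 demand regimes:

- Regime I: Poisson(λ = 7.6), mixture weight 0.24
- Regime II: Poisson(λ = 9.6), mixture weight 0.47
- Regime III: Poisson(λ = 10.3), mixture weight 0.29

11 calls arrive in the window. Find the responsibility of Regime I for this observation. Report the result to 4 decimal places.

The responsibility of component k is P(Z=k) f_k(x) divided by Σ_j P(Z=j) f_j(x).
Evaluate each component's likelihood at the observed value:
  p_I = 0.061257
  p_II = 0.108293
  p_III = 0.116633
Multiply by the mixture weights:
  P(Z=I)·p_I = 0.24 × 0.061257 = 0.0147017
  P(Z=II)·p_II = 0.47 × 0.108293 = 0.0508978
  P(Z=III)·p_III = 0.29 × 0.116633 = 0.0338235
Normaliser: 0.0147017 + 0.0508978 + 0.0338235 = 0.0994229
So the posterior for Regime I is 0.0147017 / 0.0994229 ≈ 0.1479.

0.1479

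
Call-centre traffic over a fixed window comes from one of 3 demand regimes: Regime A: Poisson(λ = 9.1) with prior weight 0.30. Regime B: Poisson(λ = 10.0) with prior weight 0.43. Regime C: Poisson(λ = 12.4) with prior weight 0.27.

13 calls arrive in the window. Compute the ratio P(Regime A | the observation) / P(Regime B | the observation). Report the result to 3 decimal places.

0.504

Only the two components matter; the odds are (w_i f_i(x)) / (w_j f_j(x)).
Component likelihoods at x = 13 calls:
  p_A = e^(−9.1)·9.1^13/13! = 0.0526233
  p_B = e^(−10.0)·10.0^13/13! = 0.0729079
  p_C = e^(−12.4)·12.4^13/13! = 0.10838
Posterior odds = (w_A·p_A) / (w_B·p_B) = (0.30·0.0526233) / (0.43·0.0729079) = 0.015787 / 0.0313504 ≈ 0.504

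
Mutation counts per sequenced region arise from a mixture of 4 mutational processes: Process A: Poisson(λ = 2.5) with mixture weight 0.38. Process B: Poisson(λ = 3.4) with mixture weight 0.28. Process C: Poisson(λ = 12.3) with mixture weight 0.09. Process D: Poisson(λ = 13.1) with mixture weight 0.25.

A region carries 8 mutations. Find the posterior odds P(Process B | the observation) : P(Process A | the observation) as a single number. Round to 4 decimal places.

Since P(k|x) ∝ w_k f_k(x), the posterior odds are w_i f_i(x) / (w_j f_j(x)).
Poisson probabilities:
  f_A = e^(−2.5)·2.5^8/8! = 0.00310644
  f_B = e^(−3.4)·3.4^8/8! = 0.0147812
  f_C = e^(−12.3)·12.3^8/8! = 0.0591423
  f_D = e^(−13.1)·13.1^8/8! = 0.0439939
Posterior odds = (w_B·f_B) / (w_A·f_A) = (0.28·0.0147812) / (0.38·0.00310644) = 0.00413873 / 0.00118045 ≈ 3.5061

3.5061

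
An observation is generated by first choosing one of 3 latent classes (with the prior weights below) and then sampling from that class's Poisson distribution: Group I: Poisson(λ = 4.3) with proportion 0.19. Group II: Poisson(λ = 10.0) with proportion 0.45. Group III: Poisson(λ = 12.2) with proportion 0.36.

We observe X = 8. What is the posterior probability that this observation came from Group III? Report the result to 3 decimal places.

Apply Bayes' rule: the posterior for each component is proportional to its prior times its likelihood at x.
Evaluate each component's likelihood at the observed value:
  L_I = e^(−4.3)·4.3^8/8! = 0.0393333
  L_II = e^(−10.0)·10.0^8/8! = 0.112599
  L_III = e^(−12.2)·12.2^8/8! = 0.0612302
Weight by the priors:
  w_I·L_I = 0.19 × 0.0393333 = 0.00747333
  w_II·L_II = 0.45 × 0.112599 = 0.0506696
  w_III·L_III = 0.36 × 0.0612302 = 0.0220429
Sum: 0.00747333 + 0.0506696 + 0.0220429 = 0.0801858
Responsibility of Group III: 0.0220429 / 0.0801858 ≈ 0.275

0.275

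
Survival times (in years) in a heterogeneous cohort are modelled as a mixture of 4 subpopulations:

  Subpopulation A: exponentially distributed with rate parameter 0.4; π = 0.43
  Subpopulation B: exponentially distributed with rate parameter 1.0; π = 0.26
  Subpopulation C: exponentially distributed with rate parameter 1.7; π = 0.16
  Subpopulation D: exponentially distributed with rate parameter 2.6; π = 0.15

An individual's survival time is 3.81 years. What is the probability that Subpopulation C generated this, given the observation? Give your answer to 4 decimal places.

By Bayes' theorem, P(k | x) = π_k f_k(x) / Σ_j π_j f_j(x).
Evaluate each component's likelihood at the observed value:
  f_A = 0.4·e^(−0.4·3.81) = 0.4·e^(−1.5240) = 0.0871355
  f_B = 1.0·e^(−1.0·3.81) = 1.0·e^(−3.8100) = 0.0221482
  f_C = 1.7·e^(−1.7·3.81) = 1.7·e^(−6.4770) = 0.00261531
  f_D = 2.6·e^(−2.6·3.81) = 2.6·e^(−9.9060) = 0.000129674
Prior × likelihood for each component:
  π_A·f_A = 0.43 × 0.0871355 = 0.0374683
  π_B·f_B = 0.26 × 0.0221482 = 0.00575853
  π_C·f_C = 0.16 × 0.00261531 = 0.00041845
  π_D·f_D = 0.15 × 0.000129674 = 1.94511e-05
Sum: 0.0374683 + 0.00575853 + 0.00041845 + 1.94511e-05 = 0.0436647
P(Subpopulation C | 3.81 years) = 0.00041845 / 0.0436647 ≈ 0.0096

0.0096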